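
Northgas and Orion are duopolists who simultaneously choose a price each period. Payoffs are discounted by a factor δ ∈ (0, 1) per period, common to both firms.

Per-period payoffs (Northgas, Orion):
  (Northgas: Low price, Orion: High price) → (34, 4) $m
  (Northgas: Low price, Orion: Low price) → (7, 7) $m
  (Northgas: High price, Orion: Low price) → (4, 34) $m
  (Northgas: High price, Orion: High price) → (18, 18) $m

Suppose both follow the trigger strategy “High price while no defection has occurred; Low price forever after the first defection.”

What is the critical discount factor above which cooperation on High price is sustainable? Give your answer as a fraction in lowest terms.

18/(1−δ) ≥ 34 + 7δ/(1−δ)
18 ≥ 34 − 27δ
δ ≥ 16/27.

16/27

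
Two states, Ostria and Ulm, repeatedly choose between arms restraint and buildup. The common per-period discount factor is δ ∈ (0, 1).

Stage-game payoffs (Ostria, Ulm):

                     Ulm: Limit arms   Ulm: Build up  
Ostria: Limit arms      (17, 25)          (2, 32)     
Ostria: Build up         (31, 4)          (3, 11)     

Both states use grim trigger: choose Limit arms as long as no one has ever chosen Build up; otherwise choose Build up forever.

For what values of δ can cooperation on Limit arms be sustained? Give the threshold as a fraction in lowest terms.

For Ostria: deviation gain 31−17 = 14, per-period punishment loss 17−3 = 14. IC gives δ ≥ 14/28 = 1/2.
For Ulm: gain 7, loss 14 per period, so δ ≥ 7/21 = 1/3.
The tighter constraint is Ostria's, so cooperation needs δ ≥ 1/2.

1/2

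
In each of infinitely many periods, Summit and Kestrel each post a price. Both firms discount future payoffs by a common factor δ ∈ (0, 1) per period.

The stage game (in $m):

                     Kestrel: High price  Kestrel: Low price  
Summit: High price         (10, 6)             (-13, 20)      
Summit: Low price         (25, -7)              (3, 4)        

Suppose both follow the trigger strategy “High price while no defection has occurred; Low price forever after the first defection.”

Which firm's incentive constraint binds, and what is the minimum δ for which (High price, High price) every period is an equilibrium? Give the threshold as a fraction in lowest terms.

Kestrel; δ ≥ 7/8

Summit: cooperation gives 10 each period; deviation gives 25 once then 3 forever.
  10/(1−δ) ≥ 25 + 3δ/(1−δ) ⇒ δ ≥ 15/22.
Kestrel: cooperation gives 6 each period; deviation gives 20 once then 4 forever.
  δ ≥ 14/16 = 7/8.
Both must hold, so the binding constraint is Kestrel's: δ ≥ 7/8.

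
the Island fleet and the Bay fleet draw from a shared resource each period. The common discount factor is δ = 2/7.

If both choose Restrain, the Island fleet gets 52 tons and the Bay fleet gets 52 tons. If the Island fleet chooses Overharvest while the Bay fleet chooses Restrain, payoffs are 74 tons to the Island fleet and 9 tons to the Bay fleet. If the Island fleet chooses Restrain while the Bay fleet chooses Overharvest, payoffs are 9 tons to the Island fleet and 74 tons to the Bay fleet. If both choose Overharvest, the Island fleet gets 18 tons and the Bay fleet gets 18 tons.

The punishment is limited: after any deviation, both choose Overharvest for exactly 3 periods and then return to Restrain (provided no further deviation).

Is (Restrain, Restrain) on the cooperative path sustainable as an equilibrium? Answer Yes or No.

IC: δ+…+δ^3 ≥ (74−52)/(52−18) = 11/17.
At δ = 2/7: partial sum = 0.3907 < 0.6471. Cooperation not sustainable.

No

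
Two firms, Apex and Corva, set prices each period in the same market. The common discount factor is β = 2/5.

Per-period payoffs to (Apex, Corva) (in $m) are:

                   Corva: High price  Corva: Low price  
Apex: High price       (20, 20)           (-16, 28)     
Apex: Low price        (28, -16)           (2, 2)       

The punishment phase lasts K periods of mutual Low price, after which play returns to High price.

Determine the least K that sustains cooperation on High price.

IC: β(1−β^K)/(1−β) ≥ (28−20)/(20−2) = 4/9.
With β = 2/5: need 1 − β^K ≥ 4/9·(1−2/5)/(2/5), i.e. β^K ≤ 0.3333.
Since (2/5)^1 = 0.4000 and (2/5)^2 = 0.1600, the smallest such K is 2.

2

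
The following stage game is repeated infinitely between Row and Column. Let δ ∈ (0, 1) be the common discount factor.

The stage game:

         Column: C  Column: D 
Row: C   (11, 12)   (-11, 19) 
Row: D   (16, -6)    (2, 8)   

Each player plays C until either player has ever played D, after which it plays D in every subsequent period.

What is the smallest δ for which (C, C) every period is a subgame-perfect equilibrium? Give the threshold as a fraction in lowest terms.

7/11

Row: cooperation gives 11 each period; deviation gives 16 once then 2 forever.
  11/(1−δ) ≥ 16 + 2δ/(1−δ) ⇒ δ ≥ 5/14.
Column: cooperation gives 12 each period; deviation gives 19 once then 8 forever.
  δ ≥ 7/11.
Both must hold, so the binding constraint is Column's: δ ≥ 7/11.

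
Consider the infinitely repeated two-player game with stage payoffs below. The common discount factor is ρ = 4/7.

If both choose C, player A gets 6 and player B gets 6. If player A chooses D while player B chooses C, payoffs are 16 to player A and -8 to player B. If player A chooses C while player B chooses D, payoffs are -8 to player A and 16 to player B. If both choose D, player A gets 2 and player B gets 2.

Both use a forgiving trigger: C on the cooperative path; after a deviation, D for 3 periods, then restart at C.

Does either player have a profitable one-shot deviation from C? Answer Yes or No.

A one-shot deviation gives 16 now, then 2 for 3 periods, then back to 6.
Gain from deviating: (16−6) today; loss: (6−2) in each of the next 3 periods.
No-deviation condition: (6−2)(ρ+…+ρ^3) ≥ 16−6, i.e. ρ+…+ρ^3 ≥ 5/2.
At ρ = 4/7: ρ+…+ρ^3 = 1.0845 < 2.5000.
So cooperation is not sustainable.

Yes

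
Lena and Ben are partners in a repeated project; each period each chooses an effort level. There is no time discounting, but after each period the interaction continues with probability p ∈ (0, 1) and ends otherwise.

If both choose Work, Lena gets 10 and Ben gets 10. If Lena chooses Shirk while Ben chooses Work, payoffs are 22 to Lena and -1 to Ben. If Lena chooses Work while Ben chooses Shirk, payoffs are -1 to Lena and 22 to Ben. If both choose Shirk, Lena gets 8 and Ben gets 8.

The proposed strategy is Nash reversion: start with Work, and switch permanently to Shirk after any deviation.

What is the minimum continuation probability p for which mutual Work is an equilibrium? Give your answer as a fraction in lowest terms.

Expected cooperation value is 10 + p·10 + p²·10 + … = 10/(1−p); deviation gives 22 + p·8/(1−p).
10 ≥ 22(1−p) + 8p ⇒ 14p ≥ 12 ⇒ p ≥ 12/14 = 6/7.

6/7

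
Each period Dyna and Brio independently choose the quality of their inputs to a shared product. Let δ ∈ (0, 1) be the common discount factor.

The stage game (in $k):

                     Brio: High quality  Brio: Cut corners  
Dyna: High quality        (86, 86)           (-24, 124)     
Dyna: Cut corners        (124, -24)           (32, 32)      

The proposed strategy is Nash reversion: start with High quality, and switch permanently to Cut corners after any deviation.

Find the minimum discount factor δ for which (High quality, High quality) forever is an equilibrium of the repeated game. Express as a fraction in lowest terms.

19/46

Cooperation forever yields 86 each period: 86/(1−δ).
Deviating yields 124 once, then 32 forever: 124 + 32δ/(1−δ).
No profitable deviation requires 86/(1−δ) ≥ 124 + 32δ/(1−δ).
Multiplying by (1−δ): 86 ≥ 124(1−δ) + 32δ = 124 − 92δ.
So 92δ ≥ 38, i.e. δ ≥ 38/92 = 19/46.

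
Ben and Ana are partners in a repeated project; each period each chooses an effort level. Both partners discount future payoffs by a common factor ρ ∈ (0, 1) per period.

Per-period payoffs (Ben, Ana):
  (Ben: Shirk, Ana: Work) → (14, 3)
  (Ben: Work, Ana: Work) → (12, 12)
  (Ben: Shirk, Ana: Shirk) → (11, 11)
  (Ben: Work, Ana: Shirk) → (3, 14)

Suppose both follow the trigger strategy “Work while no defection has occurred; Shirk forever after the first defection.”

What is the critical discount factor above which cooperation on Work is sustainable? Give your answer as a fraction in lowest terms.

2/3

12/(1−ρ) ≥ 14 + 11ρ/(1−ρ)
12 ≥ 14 − 3ρ
ρ ≥ 2/3.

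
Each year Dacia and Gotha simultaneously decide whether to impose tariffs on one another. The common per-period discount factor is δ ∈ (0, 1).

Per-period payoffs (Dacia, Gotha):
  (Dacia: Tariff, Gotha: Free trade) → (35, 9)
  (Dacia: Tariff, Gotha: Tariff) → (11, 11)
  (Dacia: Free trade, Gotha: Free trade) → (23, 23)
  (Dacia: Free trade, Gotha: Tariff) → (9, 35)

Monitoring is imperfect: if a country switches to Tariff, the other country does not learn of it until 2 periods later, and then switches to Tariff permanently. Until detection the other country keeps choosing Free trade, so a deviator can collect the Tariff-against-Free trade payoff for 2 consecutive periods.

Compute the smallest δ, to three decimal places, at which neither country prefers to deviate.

0.707

The best deviation is to choose Tariff for all 2 undetected periods, earning 35 each, then 11 forever once detected.
Deviation value: 35(1−δ^2)/(1−δ) + 11δ^2/(1−δ); cooperation value: 23/(1−δ).
IC: 23 ≥ 35(1−δ^2) + 11δ^2 = 35 − 24δ^2.
So δ^2 ≥ 12/24 = 1/2, giving δ ≥ (1/2)^(1/2) ≈ 0.707.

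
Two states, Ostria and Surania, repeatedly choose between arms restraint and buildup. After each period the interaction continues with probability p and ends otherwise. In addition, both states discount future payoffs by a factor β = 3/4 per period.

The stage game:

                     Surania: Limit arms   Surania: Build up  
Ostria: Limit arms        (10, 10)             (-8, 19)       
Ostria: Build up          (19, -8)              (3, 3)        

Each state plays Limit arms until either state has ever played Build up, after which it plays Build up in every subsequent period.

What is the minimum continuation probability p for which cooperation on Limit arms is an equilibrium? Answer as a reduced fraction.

3/4

With continuation probability p and discount β, the effective per-period discount factor is βp.
Grim-trigger IC: βp ≥ (19−10)/(19−3) = 9/16.
So p ≥ (9/16)/(3/4) = 3/4.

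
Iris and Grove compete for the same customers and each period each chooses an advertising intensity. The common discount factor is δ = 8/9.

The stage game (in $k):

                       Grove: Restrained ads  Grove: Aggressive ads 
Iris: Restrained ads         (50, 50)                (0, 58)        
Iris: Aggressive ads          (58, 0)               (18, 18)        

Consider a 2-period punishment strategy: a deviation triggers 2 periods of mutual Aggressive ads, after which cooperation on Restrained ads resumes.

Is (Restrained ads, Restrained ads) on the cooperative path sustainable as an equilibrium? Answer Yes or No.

Comparing payoff streams over the 3 periods until play realigns: cooperate → 50(1+δ+…+δ^2); deviate → 58 + 18(δ+…+δ^2).
Cooperation is sustained iff (50−18)(δ+…+δ^2) ≥ 58−50.
δ+…+δ^2 = 8/9·(1−(8/9)^2)/(1−8/9) = 1.6790, and (58−50)/(50−18) = 0.2500.
1.6790 ≥ 0.2500, so cooperation is sustainable.

Yes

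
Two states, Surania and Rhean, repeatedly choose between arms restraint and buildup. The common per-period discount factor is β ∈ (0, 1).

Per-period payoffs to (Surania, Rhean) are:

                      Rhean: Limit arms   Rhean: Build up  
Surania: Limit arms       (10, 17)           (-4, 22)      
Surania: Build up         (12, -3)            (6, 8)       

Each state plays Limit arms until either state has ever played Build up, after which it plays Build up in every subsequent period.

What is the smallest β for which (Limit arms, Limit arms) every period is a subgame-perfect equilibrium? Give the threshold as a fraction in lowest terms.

5/14

Surania: cooperation gives 10 each period; deviation gives 12 once then 6 forever.
  10/(1−β) ≥ 12 + 6β/(1−β) ⇒ β ≥ 2/6 = 1/3.
Rhean: cooperation gives 17 each period; deviation gives 22 once then 8 forever.
  β ≥ 5/14.
Both must hold, so the binding constraint is Rhean's: β ≥ 5/14.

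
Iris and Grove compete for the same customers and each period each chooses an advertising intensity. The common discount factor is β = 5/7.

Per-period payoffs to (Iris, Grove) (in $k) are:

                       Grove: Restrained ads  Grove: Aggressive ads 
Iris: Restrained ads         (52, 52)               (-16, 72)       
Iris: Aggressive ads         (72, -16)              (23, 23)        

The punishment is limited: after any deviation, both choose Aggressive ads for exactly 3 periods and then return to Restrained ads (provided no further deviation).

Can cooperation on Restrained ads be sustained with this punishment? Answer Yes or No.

Yes

A one-shot deviation gives 72 now, then 23 for 3 periods, then back to 52.
Gain from deviating: (72−52) today; loss: (52−23) in each of the next 3 periods.
No-deviation condition: (52−23)(β+…+β^3) ≥ 72−52, i.e. β+…+β^3 ≥ 20/29.
At β = 5/7: β+…+β^3 = 1.5889 ≥ 0.6897.
So cooperation is sustainable.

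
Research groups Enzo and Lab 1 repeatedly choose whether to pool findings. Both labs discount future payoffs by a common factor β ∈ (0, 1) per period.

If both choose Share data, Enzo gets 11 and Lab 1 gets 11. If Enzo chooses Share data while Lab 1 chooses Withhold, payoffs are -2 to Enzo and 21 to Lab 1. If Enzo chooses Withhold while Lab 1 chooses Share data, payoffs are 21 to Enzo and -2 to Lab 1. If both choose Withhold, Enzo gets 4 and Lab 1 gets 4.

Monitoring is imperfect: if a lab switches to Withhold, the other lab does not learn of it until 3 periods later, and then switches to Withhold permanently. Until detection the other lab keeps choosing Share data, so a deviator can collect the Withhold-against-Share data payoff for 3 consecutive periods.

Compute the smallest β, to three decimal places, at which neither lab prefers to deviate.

0.838

The best deviation is to choose Withhold for all 3 undetected periods, earning 21 each, then 4 forever once detected.
Deviation value: 21(1−β^3)/(1−β) + 4β^3/(1−β); cooperation value: 11/(1−β).
IC: 11 ≥ 21(1−β^3) + 4β^3 = 21 − 17β^3.
So β^3 ≥ 10/17, giving β ≥ (10/17)^(1/3) ≈ 0.838.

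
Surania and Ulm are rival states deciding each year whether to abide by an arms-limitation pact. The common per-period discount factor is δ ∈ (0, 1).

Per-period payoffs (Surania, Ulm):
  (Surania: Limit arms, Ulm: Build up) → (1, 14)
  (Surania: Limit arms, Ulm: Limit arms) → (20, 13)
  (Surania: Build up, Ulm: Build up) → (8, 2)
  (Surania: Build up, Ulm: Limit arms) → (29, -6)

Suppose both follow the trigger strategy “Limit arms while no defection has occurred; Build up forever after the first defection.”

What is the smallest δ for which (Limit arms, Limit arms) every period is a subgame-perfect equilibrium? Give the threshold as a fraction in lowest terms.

Surania's threshold: (29−20)/(29−8) = 3/7.
Ulm's threshold: (14−13)/(14−2) = 1/12.
3/7 > 1/12, so Surania binds and δ* = 3/7.

3/7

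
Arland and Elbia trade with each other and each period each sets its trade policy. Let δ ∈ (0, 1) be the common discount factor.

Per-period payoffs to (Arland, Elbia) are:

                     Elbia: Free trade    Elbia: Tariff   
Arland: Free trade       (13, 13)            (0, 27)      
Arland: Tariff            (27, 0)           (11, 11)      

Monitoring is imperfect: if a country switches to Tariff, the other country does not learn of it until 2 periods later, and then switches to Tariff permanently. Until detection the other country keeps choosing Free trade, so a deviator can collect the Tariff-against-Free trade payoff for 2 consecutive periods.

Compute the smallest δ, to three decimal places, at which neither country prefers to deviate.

0.935

A deviator earns 27 for 2 periods, then 11 forever; cooperating earns 13 forever. Multiplying the IC by (1−δ):
13 ≥ 27(1−δ^2) + 11δ^2, so 16·δ^2 ≥ 14 and δ^2 ≥ 7/8.
δ ≥ (7/8)^(1/2) ≈ 0.935.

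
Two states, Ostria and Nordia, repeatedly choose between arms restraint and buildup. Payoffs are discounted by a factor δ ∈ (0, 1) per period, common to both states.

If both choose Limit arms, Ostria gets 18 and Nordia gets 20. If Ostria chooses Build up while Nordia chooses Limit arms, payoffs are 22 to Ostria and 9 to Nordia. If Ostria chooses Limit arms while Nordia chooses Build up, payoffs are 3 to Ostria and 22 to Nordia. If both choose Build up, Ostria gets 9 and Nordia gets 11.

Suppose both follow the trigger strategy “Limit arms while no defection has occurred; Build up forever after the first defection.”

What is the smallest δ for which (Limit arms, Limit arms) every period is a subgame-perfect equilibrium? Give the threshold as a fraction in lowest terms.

4/13

Ostria: cooperation gives 18 each period; deviation gives 22 once then 9 forever.
  18/(1−δ) ≥ 22 + 9δ/(1−δ) ⇒ δ ≥ 4/13.
Nordia: cooperation gives 20 each period; deviation gives 22 once then 11 forever.
  δ ≥ 2/11.
Both must hold, so the binding constraint is Ostria's: δ ≥ 4/13.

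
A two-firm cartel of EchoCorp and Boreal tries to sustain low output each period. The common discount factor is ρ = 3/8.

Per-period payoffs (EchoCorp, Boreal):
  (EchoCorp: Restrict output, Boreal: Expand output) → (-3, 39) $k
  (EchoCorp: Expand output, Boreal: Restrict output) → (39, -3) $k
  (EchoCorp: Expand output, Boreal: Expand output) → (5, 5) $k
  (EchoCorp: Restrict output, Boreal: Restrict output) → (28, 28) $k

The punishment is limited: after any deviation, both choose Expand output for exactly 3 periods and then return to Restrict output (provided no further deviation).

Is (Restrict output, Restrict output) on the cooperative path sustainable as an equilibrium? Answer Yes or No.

Yes

Comparing payoff streams over the 4 periods until play realigns: cooperate → 28(1+ρ+…+ρ^3); deviate → 39 + 5(ρ+…+ρ^3).
Cooperation is sustained iff (28−5)(ρ+…+ρ^3) ≥ 39−28.
ρ+…+ρ^3 = 3/8·(1−(3/8)^3)/(1−3/8) = 0.5684, and (39−28)/(28−5) = 0.4783.
0.5684 ≥ 0.4783, so cooperation is sustainable.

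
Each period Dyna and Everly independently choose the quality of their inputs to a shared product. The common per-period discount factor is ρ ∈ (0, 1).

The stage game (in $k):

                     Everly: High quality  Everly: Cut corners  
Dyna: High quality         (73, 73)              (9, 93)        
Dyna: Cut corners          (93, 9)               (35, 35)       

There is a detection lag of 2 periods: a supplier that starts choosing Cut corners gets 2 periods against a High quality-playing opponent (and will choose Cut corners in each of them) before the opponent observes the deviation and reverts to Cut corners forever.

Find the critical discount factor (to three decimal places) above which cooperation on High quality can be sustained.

0.587

The best deviation is to choose Cut corners for all 2 undetected periods, earning 93 each, then 35 forever once detected.
Deviation value: 93(1−ρ^2)/(1−ρ) + 35ρ^2/(1−ρ); cooperation value: 73/(1−ρ).
IC: 73 ≥ 93(1−ρ^2) + 35ρ^2 = 93 − 58ρ^2.
So ρ^2 ≥ 20/58 = 10/29, giving ρ ≥ (10/29)^(1/2) ≈ 0.587.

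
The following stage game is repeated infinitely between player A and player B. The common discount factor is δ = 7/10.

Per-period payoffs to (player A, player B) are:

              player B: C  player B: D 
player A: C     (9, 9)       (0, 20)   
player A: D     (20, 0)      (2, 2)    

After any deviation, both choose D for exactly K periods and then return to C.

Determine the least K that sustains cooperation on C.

IC: δ(1−δ^K)/(1−δ) ≥ (20−9)/(9−2) = 11/7.
With δ = 7/10: need 1 − δ^K ≥ 11/7·(1−7/10)/(7/10), i.e. δ^K ≤ 0.3265.
Since (7/10)^3 = 0.3430 and (7/10)^4 = 0.2401, the smallest such K is 4.

4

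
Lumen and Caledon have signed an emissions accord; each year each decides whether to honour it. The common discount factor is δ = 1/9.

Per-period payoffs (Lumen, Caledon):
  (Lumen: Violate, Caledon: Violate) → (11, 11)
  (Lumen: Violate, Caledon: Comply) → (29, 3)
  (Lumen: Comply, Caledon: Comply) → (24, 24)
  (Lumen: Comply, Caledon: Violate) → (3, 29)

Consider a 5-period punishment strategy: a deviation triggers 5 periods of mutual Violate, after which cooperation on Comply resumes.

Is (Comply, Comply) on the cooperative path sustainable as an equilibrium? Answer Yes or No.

No

Comparing payoff streams over the 6 periods until play realigns: cooperate → 24(1+δ+…+δ^5); deviate → 29 + 11(δ+…+δ^5).
Cooperation is sustained iff (24−11)(δ+…+δ^5) ≥ 29−24.
δ+…+δ^5 = 1/9·(1−(1/9)^5)/(1−1/9) = 0.1250, and (29−24)/(24−11) = 0.3846.
0.1250 < 0.3846, so cooperation is not sustainable.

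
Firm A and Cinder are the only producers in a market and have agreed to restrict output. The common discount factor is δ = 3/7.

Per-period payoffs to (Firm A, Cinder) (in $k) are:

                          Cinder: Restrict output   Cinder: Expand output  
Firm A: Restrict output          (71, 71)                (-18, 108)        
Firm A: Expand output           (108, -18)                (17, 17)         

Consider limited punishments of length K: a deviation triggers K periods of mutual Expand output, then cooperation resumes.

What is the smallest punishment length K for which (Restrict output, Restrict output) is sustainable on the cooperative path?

3

No profitable deviation requires (71−17)(δ+…+δ^K) ≥ 108−71, i.e. δ+…+δ^K ≥ 37/54 ≈ 0.6852.
With δ = 3/7, the partial sums are K=1: 0.4286, K=2: 0.6122, K=3: 0.6910.
K = 3 is the first length at which the sum reaches 0.6852.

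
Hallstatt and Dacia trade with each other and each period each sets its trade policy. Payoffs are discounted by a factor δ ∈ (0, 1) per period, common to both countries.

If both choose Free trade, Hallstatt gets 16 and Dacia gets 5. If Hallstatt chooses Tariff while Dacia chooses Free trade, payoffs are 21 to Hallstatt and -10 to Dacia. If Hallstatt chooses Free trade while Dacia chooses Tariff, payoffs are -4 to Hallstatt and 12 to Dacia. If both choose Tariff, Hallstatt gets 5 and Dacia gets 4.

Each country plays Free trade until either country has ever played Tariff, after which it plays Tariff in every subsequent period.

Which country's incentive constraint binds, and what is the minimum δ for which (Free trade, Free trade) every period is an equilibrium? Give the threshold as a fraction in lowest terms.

Hallstatt: cooperation gives 16 each period; deviation gives 21 once then 5 forever.
  16/(1−δ) ≥ 21 + 5δ/(1−δ) ⇒ δ ≥ 5/16.
Dacia: cooperation gives 5 each period; deviation gives 12 once then 4 forever.
  δ ≥ 7/8.
Both must hold, so the binding constraint is Dacia's: δ ≥ 7/8.

Dacia; δ ≥ 7/8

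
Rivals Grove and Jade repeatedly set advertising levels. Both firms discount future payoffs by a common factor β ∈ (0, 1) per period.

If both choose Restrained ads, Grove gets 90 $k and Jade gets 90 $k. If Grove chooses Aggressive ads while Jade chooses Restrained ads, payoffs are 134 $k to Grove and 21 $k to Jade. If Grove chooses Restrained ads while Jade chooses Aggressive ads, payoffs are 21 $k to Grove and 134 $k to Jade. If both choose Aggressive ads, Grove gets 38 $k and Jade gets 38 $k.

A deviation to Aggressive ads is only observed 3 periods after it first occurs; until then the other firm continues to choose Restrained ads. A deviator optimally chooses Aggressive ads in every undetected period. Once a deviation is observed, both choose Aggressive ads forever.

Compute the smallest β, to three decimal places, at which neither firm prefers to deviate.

0.771

The best deviation is to choose Aggressive ads for all 3 undetected periods, earning 134 each, then 38 forever once detected.
Deviation value: 134(1−β^3)/(1−β) + 38β^3/(1−β); cooperation value: 90/(1−β).
IC: 90 ≥ 134(1−β^3) + 38β^3 = 134 − 96β^3.
So β^3 ≥ 44/96 = 11/24, giving β ≥ (11/24)^(1/3) ≈ 0.771.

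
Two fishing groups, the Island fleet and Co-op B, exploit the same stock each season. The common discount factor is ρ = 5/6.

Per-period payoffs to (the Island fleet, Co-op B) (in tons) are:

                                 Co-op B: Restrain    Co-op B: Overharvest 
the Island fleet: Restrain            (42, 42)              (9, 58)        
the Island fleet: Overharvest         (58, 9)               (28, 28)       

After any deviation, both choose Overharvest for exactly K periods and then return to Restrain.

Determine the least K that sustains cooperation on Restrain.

2

IC: ρ(1−ρ^K)/(1−ρ) ≥ (58−42)/(42−28) = 8/7.
With ρ = 5/6: need 1 − ρ^K ≥ 8/7·(1−5/6)/(5/6), i.e. ρ^K ≤ 0.7714.
Since (5/6)^1 = 0.8333 and (5/6)^2 = 0.6944, the smallest such K is 2.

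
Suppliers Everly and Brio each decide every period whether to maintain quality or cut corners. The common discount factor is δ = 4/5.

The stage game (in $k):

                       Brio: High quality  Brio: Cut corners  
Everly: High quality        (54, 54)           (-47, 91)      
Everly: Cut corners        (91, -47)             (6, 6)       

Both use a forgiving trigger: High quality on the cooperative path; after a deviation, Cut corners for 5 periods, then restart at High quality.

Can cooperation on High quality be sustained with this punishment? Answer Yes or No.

Yes

Comparing payoff streams over the 6 periods until play realigns: cooperate → 54(1+δ+…+δ^5); deviate → 91 + 6(δ+…+δ^5).
Cooperation is sustained iff (54−6)(δ+…+δ^5) ≥ 91−54.
δ+…+δ^5 = 4/5·(1−(4/5)^5)/(1−4/5) = 2.6893, and (91−54)/(54−6) = 0.7708.
2.6893 ≥ 0.7708, so cooperation is sustainable.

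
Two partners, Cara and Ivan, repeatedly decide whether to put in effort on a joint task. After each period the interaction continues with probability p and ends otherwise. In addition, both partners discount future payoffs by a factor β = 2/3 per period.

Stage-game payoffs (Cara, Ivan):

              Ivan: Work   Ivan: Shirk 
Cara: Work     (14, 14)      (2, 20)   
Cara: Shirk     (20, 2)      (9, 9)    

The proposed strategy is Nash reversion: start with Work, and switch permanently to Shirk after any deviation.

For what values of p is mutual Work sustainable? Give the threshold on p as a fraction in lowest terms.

9/11

Expected continuation weight on next period's payoff is β·p = 2/3·p, which plays the role of the discount factor.
Cooperation requires 2/3·p ≥ (20−14)/(20−9) = 6/11, hence p ≥ 9/11.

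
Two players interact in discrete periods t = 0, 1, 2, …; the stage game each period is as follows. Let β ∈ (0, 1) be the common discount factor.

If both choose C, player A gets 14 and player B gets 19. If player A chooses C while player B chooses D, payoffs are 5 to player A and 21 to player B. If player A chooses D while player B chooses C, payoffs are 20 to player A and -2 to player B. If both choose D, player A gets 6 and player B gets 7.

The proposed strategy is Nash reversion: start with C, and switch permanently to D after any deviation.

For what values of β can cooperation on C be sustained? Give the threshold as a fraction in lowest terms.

player A: cooperation gives 14 each period; deviation gives 20 once then 6 forever.
  14/(1−β) ≥ 20 + 6β/(1−β) ⇒ β ≥ 6/14 = 3/7.
player B: cooperation gives 19 each period; deviation gives 21 once then 7 forever.
  β ≥ 2/14 = 1/7.
Both must hold, so the binding constraint is player A's: β ≥ 3/7.

3/7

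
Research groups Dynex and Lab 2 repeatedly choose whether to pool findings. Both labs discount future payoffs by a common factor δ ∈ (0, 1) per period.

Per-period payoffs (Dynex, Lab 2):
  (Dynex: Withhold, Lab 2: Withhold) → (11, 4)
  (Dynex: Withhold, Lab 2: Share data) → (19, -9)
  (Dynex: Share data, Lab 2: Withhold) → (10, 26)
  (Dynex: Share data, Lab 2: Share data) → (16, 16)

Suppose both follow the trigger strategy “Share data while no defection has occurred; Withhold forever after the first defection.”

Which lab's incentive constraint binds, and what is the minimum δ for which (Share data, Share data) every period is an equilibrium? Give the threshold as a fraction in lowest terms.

For Dynex: deviation gain 19−16 = 3, per-period punishment loss 16−11 = 5. IC gives δ ≥ 3/8.
For Lab 2: gain 10, loss 12 per period, so δ ≥ 10/22 = 5/11.
The tighter constraint is Lab 2's, so cooperation needs δ ≥ 5/11.

Lab 2; δ ≥ 5/11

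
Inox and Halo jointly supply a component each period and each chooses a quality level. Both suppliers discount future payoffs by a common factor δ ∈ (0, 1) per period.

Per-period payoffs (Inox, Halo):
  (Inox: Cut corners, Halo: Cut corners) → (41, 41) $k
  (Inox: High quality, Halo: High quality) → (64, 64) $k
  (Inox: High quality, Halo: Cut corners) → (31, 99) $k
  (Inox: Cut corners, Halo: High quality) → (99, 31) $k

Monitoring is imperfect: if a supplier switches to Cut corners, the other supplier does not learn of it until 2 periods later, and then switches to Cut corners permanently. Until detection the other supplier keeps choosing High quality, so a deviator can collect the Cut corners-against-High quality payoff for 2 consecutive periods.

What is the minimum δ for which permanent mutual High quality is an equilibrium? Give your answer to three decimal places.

0.777

A deviator earns 99 for 2 periods, then 41 forever; cooperating earns 64 forever. Multiplying the IC by (1−δ):
64 ≥ 99(1−δ^2) + 41δ^2, so 58·δ^2 ≥ 35 and δ^2 ≥ 35/58.
δ ≥ (35/58)^(1/2) ≈ 0.777.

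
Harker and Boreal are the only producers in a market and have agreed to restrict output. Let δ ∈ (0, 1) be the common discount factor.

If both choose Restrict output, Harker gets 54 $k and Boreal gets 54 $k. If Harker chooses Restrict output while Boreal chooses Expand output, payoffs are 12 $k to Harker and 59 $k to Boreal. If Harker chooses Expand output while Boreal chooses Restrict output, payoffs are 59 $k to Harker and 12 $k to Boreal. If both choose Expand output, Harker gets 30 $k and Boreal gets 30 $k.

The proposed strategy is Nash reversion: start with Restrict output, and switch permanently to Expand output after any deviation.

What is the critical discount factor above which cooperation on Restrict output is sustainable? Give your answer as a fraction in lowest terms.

5/29

Cooperation forever yields 54 each period: 54/(1−δ).
Deviating yields 59 once, then 30 forever: 59 + 30δ/(1−δ).
No profitable deviation requires 54/(1−δ) ≥ 59 + 30δ/(1−δ).
Multiplying by (1−δ): 54 ≥ 59(1−δ) + 30δ = 59 − 29δ.
So 29δ ≥ 5, i.e. δ ≥ 5/29.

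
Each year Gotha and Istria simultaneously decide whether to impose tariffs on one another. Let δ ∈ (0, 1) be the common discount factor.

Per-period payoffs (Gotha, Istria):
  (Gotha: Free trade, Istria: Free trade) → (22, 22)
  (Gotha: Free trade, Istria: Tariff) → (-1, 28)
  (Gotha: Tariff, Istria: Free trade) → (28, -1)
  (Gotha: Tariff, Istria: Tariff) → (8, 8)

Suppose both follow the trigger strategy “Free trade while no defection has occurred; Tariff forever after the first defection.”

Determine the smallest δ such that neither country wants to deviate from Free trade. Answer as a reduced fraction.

22/(1−δ) ≥ 28 + 8δ/(1−δ)
22 ≥ 28 − 20δ
δ ≥ 6/20 = 3/10.

3/10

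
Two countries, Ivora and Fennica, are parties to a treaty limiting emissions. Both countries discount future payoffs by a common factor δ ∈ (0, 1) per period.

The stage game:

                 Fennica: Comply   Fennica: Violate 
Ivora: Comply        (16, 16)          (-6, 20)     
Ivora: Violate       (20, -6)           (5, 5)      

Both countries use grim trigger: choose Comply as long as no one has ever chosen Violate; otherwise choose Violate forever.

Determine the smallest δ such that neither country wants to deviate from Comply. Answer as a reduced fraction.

4/15

16/(1−δ) ≥ 20 + 5δ/(1−δ)
16 ≥ 20 − 15δ
δ ≥ 4/15.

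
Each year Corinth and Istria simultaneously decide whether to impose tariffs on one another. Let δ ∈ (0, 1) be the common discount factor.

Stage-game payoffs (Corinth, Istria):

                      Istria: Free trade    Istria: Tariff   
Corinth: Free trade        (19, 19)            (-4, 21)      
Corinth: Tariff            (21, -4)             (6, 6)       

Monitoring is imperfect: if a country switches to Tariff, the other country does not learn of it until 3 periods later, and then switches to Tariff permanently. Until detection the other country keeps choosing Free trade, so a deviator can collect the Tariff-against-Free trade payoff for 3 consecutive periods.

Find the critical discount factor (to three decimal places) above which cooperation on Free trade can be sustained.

A deviator earns 21 for 3 periods, then 6 forever; cooperating earns 19 forever. Multiplying the IC by (1−δ):
19 ≥ 21(1−δ^3) + 6δ^3, so 15·δ^3 ≥ 2 and δ^3 ≥ 2/15.
δ ≥ (2/15)^(1/3) ≈ 0.511.

0.511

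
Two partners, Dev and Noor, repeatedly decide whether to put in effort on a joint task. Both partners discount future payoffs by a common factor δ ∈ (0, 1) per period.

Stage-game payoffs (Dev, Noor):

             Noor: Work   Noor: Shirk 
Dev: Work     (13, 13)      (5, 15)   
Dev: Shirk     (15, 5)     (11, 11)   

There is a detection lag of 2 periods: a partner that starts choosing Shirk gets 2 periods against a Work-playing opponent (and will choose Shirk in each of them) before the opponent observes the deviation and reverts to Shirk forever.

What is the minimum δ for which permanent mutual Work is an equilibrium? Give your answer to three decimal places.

The best deviation is to choose Shirk for all 2 undetected periods, earning 15 each, then 11 forever once detected.
Deviation value: 15(1−δ^2)/(1−δ) + 11δ^2/(1−δ); cooperation value: 13/(1−δ).
IC: 13 ≥ 15(1−δ^2) + 11δ^2 = 15 − 4δ^2.
So δ^2 ≥ 2/4 = 1/2, giving δ ≥ (1/2)^(1/2) ≈ 0.707.

0.707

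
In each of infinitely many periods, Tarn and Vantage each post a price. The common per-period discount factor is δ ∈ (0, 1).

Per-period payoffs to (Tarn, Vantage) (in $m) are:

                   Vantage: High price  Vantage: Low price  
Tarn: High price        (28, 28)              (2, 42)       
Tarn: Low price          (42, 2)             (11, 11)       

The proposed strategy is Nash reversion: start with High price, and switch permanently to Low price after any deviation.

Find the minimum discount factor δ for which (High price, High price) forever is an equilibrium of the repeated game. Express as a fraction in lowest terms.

14/31

28/(1−δ) ≥ 42 + 11δ/(1−δ)
28 ≥ 42 − 31δ
δ ≥ 14/31.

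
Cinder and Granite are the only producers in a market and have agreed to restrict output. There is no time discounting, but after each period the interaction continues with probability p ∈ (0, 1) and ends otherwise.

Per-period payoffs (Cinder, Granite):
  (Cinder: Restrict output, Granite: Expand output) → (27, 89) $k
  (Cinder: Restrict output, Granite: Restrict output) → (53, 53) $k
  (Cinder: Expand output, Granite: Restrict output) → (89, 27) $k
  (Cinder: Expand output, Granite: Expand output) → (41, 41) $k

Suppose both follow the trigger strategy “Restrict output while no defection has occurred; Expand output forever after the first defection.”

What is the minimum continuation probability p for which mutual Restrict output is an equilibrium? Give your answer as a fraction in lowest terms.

Expected cooperation value is 53 + p·53 + p²·53 + … = 53/(1−p); deviation gives 89 + p·41/(1−p).
53 ≥ 89(1−p) + 41p ⇒ 48p ≥ 36 ⇒ p ≥ 36/48 = 3/4.

3/4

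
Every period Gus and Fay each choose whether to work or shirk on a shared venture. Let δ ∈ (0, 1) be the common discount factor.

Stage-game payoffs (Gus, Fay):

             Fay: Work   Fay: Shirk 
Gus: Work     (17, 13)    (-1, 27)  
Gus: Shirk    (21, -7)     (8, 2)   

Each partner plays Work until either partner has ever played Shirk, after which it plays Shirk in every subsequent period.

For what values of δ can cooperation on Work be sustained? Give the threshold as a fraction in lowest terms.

14/25

Gus's threshold: (21−17)/(21−8) = 4/13.
Fay's threshold: (27−13)/(27−2) = 14/25.
4/13 < 14/25, so Fay binds and δ* = 14/25.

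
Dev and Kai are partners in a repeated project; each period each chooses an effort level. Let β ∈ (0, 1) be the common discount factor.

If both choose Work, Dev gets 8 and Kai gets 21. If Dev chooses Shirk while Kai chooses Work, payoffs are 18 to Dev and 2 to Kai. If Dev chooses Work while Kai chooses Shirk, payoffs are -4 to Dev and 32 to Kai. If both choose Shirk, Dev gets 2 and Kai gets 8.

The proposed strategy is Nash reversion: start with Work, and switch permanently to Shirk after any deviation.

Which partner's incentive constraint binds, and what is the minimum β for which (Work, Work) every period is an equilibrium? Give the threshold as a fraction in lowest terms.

Dev; β ≥ 5/8

Dev's threshold: (18−8)/(18−2) = 5/8.
Kai's threshold: (32−21)/(32−8) = 11/24.
5/8 > 11/24, so Dev binds and β* = 5/8.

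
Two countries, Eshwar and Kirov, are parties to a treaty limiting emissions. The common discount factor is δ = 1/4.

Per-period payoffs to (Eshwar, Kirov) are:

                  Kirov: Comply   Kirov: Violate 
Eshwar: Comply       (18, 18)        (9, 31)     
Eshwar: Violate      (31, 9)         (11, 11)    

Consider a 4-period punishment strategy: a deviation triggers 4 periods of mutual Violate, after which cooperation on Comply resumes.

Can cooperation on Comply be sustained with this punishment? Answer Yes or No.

Comparing payoff streams over the 5 periods until play realigns: cooperate → 18(1+δ+…+δ^4); deviate → 31 + 11(δ+…+δ^4).
Cooperation is sustained iff (18−11)(δ+…+δ^4) ≥ 31−18.
δ+…+δ^4 = 1/4·(1−(1/4)^4)/(1−1/4) = 0.3320, and (31−18)/(18−11) = 1.8571.
0.3320 < 1.8571, so cooperation is not sustainable.

No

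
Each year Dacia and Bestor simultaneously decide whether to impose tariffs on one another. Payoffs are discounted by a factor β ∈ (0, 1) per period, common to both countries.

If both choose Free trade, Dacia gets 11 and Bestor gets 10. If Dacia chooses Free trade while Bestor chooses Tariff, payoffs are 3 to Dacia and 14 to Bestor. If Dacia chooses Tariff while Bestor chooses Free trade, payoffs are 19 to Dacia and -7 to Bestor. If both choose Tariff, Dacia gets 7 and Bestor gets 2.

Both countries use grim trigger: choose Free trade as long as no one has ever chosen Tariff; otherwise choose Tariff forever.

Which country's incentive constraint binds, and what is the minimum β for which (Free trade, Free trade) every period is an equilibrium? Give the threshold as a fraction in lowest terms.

Dacia; β ≥ 2/3

Dacia: cooperation gives 11 each period; deviation gives 19 once then 7 forever.
  11/(1−β) ≥ 19 + 7β/(1−β) ⇒ β ≥ 8/12 = 2/3.
Bestor: cooperation gives 10 each period; deviation gives 14 once then 2 forever.
  β ≥ 4/12 = 1/3.
Both must hold, so the binding constraint is Dacia's: β ≥ 2/3.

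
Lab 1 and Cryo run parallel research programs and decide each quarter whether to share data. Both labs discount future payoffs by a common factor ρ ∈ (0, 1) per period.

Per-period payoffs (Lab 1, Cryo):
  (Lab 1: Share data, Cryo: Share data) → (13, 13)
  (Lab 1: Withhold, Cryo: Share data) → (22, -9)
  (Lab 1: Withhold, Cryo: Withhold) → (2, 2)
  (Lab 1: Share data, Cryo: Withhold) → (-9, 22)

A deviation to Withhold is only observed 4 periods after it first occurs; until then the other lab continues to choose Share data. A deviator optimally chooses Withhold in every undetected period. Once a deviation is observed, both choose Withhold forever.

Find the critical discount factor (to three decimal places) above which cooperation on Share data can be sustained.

0.819

A deviator earns 22 for 4 periods, then 2 forever; cooperating earns 13 forever. Multiplying the IC by (1−ρ):
13 ≥ 22(1−ρ^4) + 2ρ^4, so 20·ρ^4 ≥ 9 and ρ^4 ≥ 9/20.
ρ ≥ (9/20)^(1/4) ≈ 0.819.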